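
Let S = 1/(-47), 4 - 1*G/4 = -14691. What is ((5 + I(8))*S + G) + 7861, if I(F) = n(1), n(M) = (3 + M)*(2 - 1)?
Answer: 3132118/47 ≈ 66641.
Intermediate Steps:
G = 58780 (G = 16 - 4*(-14691) = 16 + 58764 = 58780)
n(M) = 3 + M (n(M) = (3 + M)*1 = 3 + M)
S = -1/47 ≈ -0.021277
I(F) = 4 (I(F) = 3 + 1 = 4)
((5 + I(8))*S + G) + 7861 = ((5 + 4)*(-1/47) + 58780) + 7861 = (9*(-1/47) + 58780) + 7861 = (-9/47 + 58780) + 7861 = 2762651/47 + 7861 = 3132118/47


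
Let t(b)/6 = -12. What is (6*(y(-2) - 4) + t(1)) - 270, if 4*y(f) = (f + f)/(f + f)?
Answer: -729/2 ≈ -364.50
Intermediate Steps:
t(b) = -72 (t(b) = 6*(-12) = -72)
y(f) = ¼ (y(f) = ((f + f)/(f + f))/4 = ((2*f)/((2*f)))/4 = ((2*f)*(1/(2*f)))/4 = (¼)*1 = ¼)
(6*(y(-2) - 4) + t(1)) - 270 = (6*(¼ - 4) - 72) - 270 = (6*(-15/4) - 72) - 270 = (-45/2 - 72) - 270 = -189/2 - 270 = -729/2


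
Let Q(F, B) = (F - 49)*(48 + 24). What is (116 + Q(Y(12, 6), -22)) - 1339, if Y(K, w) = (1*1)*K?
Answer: -3887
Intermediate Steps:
Y(K, w) = K (Y(K, w) = 1*K = K)
Q(F, B) = -3528 + 72*F (Q(F, B) = (-49 + F)*72 = -3528 + 72*F)
(116 + Q(Y(12, 6), -22)) - 1339 = (116 + (-3528 + 72*12)) - 1339 = (116 + (-3528 + 864)) - 1339 = (116 - 2664) - 1339 = -2548 - 1339 = -3887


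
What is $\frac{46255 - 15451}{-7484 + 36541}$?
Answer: $\frac{30804}{29057} \approx 1.0601$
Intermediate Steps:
$\frac{46255 - 15451}{-7484 + 36541} = \frac{30804}{29057}$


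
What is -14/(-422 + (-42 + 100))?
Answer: 1/26 ≈ 0.038462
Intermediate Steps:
-14/(-422 + (-42 + 100)) = -14/(-422 + 58) = -14/(-364) = -14*(-1/364) = 1/26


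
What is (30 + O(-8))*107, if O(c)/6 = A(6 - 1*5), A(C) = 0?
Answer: 3210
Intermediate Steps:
O(c) = 0 (O(c) = 6*0 = 0)
(30 + O(-8))*107 = (30 + 0)*107 = 30*107 = 3210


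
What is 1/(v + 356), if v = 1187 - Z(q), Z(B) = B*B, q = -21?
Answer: 1/1102 ≈ 0.00090744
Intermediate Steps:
Z(B) = B²
v = 746 (v = 1187 - 1*(-21)² = 1187 - 1*441 = 1187 - 441 = 746)
1/(v + 356) = 1/(746 + 356) = 1/1102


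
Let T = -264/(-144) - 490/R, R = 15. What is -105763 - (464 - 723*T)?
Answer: -257039/2 ≈ -1.2852e+5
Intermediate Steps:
T = -185/6 (T = -264/(-144) - 490/15 = -264*(-1/144) - 490*1/15 = 11/6 - 98/3 = -185/6 ≈ -30.833)
-105763 - (464 - 723*T) = -105763 - (464 - 723*(-185/6)) = -105763 - (464 + 44585/2) = -105763 - 1*45513/2 = -105763 - 45513/2 = -257039/2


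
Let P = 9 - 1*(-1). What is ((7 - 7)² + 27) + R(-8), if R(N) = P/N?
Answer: 103/4 ≈ 25.750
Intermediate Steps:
P = 10 (P = 9 + 1 = 10)
R(N) = 10/N
((7 - 7)² + 27) + R(-8) = ((7 - 7)² + 27) + 10/(-8) = (0² + 27) + 10*(-⅛) = (0 + 27) - 5/4 = 27 - 5/4 = 103/4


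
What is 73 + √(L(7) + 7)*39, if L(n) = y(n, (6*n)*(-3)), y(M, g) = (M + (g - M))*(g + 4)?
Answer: 73 + 507*√91 ≈ 4909.5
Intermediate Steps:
y(M, g) = g*(4 + g)
L(n) = -18*n*(4 - 18*n) (L(n) = ((6*n)*(-3))*(4 + (6*n)*(-3)) = (-18*n)*(4 - 18*n) = -18*n*(4 - 18*n))
73 + √(L(7) + 7)*39 = 73 + √(36*7*(-2 + 9*7) + 7)*39 = 73 + √(36*7*(-2 + 63) + 7)*39 = 73 + √(36*7*61 + 7)*39 = 73 + √(15372 + 7)*39 = 73 + √15379*39 = 73 + (13*√91)*39 = 73 + 507*√91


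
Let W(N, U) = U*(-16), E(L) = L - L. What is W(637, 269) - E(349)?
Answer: -4304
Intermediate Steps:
E(L) = 0
W(N, U) = -16*U
W(637, 269) - E(349) = -16*269 - 1*0 = -4304 + 0 = -4304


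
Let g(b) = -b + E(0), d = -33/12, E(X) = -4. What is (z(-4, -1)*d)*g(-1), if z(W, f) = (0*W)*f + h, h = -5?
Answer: -165/4 ≈ -41.250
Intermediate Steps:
d = -11/4 (d = -33*1/12 = -11/4 ≈ -2.7500)
z(W, f) = -5 (z(W, f) = (0*W)*f - 5 = 0*f - 5 = 0 - 5 = -5)
g(b) = -4 - b (g(b) = -b - 4 = -4 - b)
(z(-4, -1)*d)*g(-1) = (-5*(-11/4))*(-4 - 1*(-1)) = 55*(-4 + 1)/4 = (55/4)*(-3) = -165/4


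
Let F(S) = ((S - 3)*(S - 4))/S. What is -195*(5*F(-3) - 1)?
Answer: 13845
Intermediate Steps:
F(S) = (-4 + S)*(-3 + S)/S (F(S) = ((-3 + S)*(-4 + S))/S = ((-4 + S)*(-3 + S))/S = (-4 + S)*(-3 + S)/S)
-195*(5*F(-3) - 1) = -195*(5*(-7 - 3 + 12/(-3)) - 1) = -195*(5*(-7 - 3 + 12*(-⅓)) - 1) = -195*(5*(-7 - 3 - 4) - 1) = -195*(5*(-14) - 1) = -195*(-70 - 1) = -195*(-71) = 13845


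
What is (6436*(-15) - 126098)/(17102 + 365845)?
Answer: -222638/382947 ≈ -0.58138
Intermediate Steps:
(6436*(-15) - 126098)/(17102 + 365845) = (-96540 - 126098)/382947 = -222638*1/382947 = -222638/382947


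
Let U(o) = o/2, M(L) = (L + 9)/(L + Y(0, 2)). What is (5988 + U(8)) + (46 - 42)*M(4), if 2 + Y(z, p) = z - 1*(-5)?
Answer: 41996/7 ≈ 5999.4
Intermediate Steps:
Y(z, p) = 3 + z (Y(z, p) = -2 + (z - 1*(-5)) = -2 + (z + 5) = -2 + (5 + z) = 3 + z)
M(L) = (9 + L)/(3 + L) (M(L) = (L + 9)/(L + (3 + 0)) = (9 + L)/(L + 3) = (9 + L)/(3 + L))
U(o) = o/2 (U(o) = o*(1/2) = o/2)
(5988 + U(8)) + (46 - 42)*M(4) = (5988 + (1/2)*8) + (46 - 42)*((9 + 4)/(3 + 4)) = (5988 + 4) + 4*(13/7) = 5992 + 4*((1/7)*13) = 5992 + 4*(13/7) = 5992 + 52/7 = 41996/7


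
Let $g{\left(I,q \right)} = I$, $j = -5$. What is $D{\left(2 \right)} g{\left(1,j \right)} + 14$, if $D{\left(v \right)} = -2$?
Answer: $12$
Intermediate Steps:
$D{\left(2 \right)} g{\left(1,j \right)} + 14 = \left(-2\right) 1 + 14 = -2 + 14 = 12$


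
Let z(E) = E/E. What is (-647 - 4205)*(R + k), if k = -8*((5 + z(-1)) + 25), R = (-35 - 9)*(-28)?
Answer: -4774368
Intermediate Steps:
z(E) = 1
R = 1232 (R = -44*(-28) = 1232)
k = -248 (k = -8*((5 + 1) + 25) = -8*(6 + 25) = -8*31 = -248)
(-647 - 4205)*(R + k) = (-647 - 4205)*(1232 - 248) = -4852*984 = -4774368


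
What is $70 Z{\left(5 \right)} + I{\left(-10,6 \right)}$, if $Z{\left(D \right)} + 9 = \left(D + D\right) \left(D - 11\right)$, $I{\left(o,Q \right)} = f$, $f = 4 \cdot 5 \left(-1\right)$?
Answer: $-4850$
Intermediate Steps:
$f = -20$ ($f = 20 \left(-1\right) = -20$)
$I{\left(o,Q \right)} = -20$
$Z{\left(D \right)} = -9 + 2 D \left(-11 + D\right)$ ($Z{\left(D \right)} = -9 + \left(D + D\right) \left(D - 11\right) = -9 + 2 D \left(-11 + D\right)$)
$70 Z{\left(5 \right)} + I{\left(-10,6 \right)} = 70 \left(-9 - 110 + 2 \cdot 5^{2}\right) - 20 = 70 \left(-9 - 110 + 2 \cdot 25\right) - 20 = 70 \left(-9 - 110 + 50\right) - 20 = 70 \left(-69\right) - 20 = -4830 - 20 = -4850$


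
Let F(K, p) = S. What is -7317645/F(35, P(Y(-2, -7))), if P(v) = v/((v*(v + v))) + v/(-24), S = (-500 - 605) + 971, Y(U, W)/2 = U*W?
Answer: 7317645/134 ≈ 54609.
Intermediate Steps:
Y(U, W) = 2*U*W (Y(U, W) = 2*(U*W) = 2*U*W)
S = -134 (S = -1105 + 971 = -134)
P(v) = 1/(2*v) - v/24 (P(v) = v/((v*(2*v))) + v*(-1/24) = v/((2*v**2)) - v/24 = v*(1/(2*v**2)) - v/24 = 1/(2*v) - v/24)
F(K, p) = -134
-7317645/F(35, P(Y(-2, -7))) = -7317645/(-134) = -7317645*(-1/134) = 7317645/134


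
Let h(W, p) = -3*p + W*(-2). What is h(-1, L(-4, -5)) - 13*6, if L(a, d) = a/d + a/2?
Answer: -362/5 ≈ -72.400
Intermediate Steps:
L(a, d) = a/2 + a/d (L(a, d) = a/d + a*(½) = a/d + a/2 = a/2 + a/d)
h(W, p) = -3*p - 2*W
h(-1, L(-4, -5)) - 13*6 = (-3*((½)*(-4) - 4/(-5)) - 2*(-1)) - 13*6 = (-3*(-2 - 4*(-⅕)) + 2) - 78 = (-3*(-2 + ⅘) + 2) - 78 = (-3*(-6/5) + 2) - 78 = (18/5 + 2) - 78 = 28/5 - 78 = -362/5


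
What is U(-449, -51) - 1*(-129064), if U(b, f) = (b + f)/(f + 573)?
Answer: 33685454/261 ≈ 1.2906e+5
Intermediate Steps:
U(b, f) = (b + f)/(573 + f)
U(-449, -51) - 1*(-129064) = (-449 - 51)/(573 - 51) - 1*(-129064) = -500/522 + 129064 = (1/522)*(-500) + 129064 = -250/261 + 129064 = 33685454/261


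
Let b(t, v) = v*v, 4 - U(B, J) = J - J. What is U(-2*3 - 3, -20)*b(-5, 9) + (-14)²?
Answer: 520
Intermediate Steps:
U(B, J) = 4 (U(B, J) = 4 - (J - J) = 4 - 1*0 = 4 + 0 = 4)
b(t, v) = v²
U(-2*3 - 3, -20)*b(-5, 9) + (-14)² = 4*9² + (-14)² = 4*81 + 196 = 324 + 196 = 520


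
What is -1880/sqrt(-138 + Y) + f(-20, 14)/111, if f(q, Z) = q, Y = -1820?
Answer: -20/111 + 940*I*sqrt(1958)/979 ≈ -0.18018 + 42.487*I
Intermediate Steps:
-1880/sqrt(-138 + Y) + f(-20, 14)/111 = -1880/sqrt(-138 - 1820) - 20/111 = -1880*(-I*sqrt(1958)/1958) - 20*1/111 = -1880*(-I*sqrt(1958)/1958) - 20/111 = -(-940)*I*sqrt(1958)/979 - 20/111 = 940*I*sqrt(1958)/979 - 20/111 = -20/111 + 940*I*sqrt(1958)/979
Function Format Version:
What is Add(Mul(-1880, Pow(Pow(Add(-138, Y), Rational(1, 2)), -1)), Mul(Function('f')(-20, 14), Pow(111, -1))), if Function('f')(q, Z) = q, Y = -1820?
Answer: Add(Rational(-20, 111), Mul(Rational(940, 979), I, Pow(1958, Rational(1, 2)))) ≈ Add(-0.18018, Mul(42.487, I))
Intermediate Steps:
Add(Mul(-1880, Pow(Pow(Add(-138, Y), Rational(1, 2)), -1)), Mul(Function('f')(-20, 14), Pow(111, -1))) = Add(Mul(-1880, Pow(Pow(Add(-138, -1820), Rational(1, 2)), -1)), Mul(-20, Pow(111, -1))) = Add(Mul(-1880, Pow(Pow(-1958, Rational(1, 2)), -1)), Mul(-20, Rational(1, 111))) = Add(Mul(-1880, Pow(Mul(I, Pow(1958, Rational(1, 2))), -1)), Rational(-20, 111)) = Add(Mul(-1880, Mul(Rational(-1, 1958), I, Pow(1958, Rational(1, 2)))), Rational(-20, 111)) = Add(Mul(Rational(940, 979), I, Pow(1958, Rational(1, 2))), Rational(-20, 111)) = Add(Rational(-20, 111), Mul(Rational(940, 979), I, Pow(1958, Rational(1, 2))))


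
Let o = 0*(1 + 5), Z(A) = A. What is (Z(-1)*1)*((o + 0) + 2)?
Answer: -2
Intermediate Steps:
o = 0 (o = 0*6 = 0)
(Z(-1)*1)*((o + 0) + 2) = (-1*1)*((0 + 0) + 2) = -(0 + 2) = -1*2 = -2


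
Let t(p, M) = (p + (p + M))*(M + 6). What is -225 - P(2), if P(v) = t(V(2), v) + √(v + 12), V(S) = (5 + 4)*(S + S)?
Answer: -817 - √14 ≈ -820.74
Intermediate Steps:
V(S) = 18*S (V(S) = 9*(2*S) = 18*S)
t(p, M) = (6 + M)*(M + 2*p) (t(p, M) = (p + (M + p))*(6 + M) = (M + 2*p)*(6 + M) = (6 + M)*(M + 2*p))
P(v) = 432 + v² + √(12 + v) + 78*v (P(v) = (v² + 6*v + 12*(18*2) + 2*v*(18*2)) + √(v + 12) = (v² + 6*v + 12*36 + 2*v*36) + √(12 + v) = (v² + 6*v + 432 + 72*v) + √(12 + v) = (432 + v² + 78*v) + √(12 + v) = 432 + v² + √(12 + v) + 78*v)
-225 - P(2) = -225 - (432 + 2² + √(12 + 2) + 78*2) = -225 - (432 + 4 + √14 + 156) = -225 - (592 + √14) = -225 + (-592 - √14) = -817 - √14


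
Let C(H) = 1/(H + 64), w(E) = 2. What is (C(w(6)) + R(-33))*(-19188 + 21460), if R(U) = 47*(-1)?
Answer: -3522736/33 ≈ -1.0675e+5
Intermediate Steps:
R(U) = -47
C(H) = 1/(64 + H)
(C(w(6)) + R(-33))*(-19188 + 21460) = (1/(64 + 2) - 47)*(-19188 + 21460) = (1/66 - 47)*2272 = -3101/66*2272 = -3522736/33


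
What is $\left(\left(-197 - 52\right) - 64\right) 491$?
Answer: $-153683$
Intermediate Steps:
$\left(\left(-197 - 52\right) - 64\right) 491 = \left(-249 - 64\right) 491 = \left(-313\right) 491 = -153683$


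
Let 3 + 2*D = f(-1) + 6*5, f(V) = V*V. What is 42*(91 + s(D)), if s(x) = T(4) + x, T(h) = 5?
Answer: 4620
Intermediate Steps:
f(V) = V**2
D = 14 (D = -3/2 + ((-1)**2 + 6*5)/2 = -3/2 + (1 + 30)/2 = -3/2 + (1/2)*31 = -3/2 + 31/2 = 14)
s(x) = 5 + x
42*(91 + s(D)) = 42*(91 + (5 + 14)) = 42*(91 + 19) = 42*110 = 4620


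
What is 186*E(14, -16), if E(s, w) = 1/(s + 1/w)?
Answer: 2976/223 ≈ 13.345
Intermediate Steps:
186*E(14, -16) = 186*(-16/(1 + 14*(-16))) = 186*(-16/(1 - 224)) = 186*(-16/(-223)) = 186*(-16*(-1/223)) = 186*(16/223) = 2976/223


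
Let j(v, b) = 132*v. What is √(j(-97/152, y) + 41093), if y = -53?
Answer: √59216654/38 ≈ 202.51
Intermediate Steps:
√(j(-97/152, y) + 41093) = √(132*(-97/152) + 41093) = √(-3201/38 + 41093) = √(1558333/38) = √59216654/38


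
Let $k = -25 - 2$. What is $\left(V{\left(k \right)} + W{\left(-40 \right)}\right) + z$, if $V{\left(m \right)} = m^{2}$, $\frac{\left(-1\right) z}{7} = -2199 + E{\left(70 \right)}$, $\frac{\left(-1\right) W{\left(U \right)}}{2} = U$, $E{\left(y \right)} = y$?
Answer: $15712$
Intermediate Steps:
$W{\left(U \right)} = - 2 U$
$k = -27$ ($k = -25 - 2 = -27$)
$z = 14903$ ($z = - 7 \left(-2199 + 70\right) = \left(-7\right) \left(-2129\right) = 14903$)
$\left(V{\left(k \right)} + W{\left(-40 \right)}\right) + z = \left(\left(-27\right)^{2} - -80\right) + 14903 = \left(729 + 80\right) + 14903 = 809 + 14903 = 15712$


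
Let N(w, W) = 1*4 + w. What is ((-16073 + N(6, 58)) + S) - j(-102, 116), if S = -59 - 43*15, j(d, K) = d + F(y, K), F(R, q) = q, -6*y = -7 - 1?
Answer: -16781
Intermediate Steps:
y = 4/3 (y = -(-7 - 1)/6 = -⅙*(-8) = 4/3 ≈ 1.3333)
N(w, W) = 4 + w
j(d, K) = K + d (j(d, K) = d + K = K + d)
S = -704 (S = -59 - 645 = -704)
((-16073 + N(6, 58)) + S) - j(-102, 116) = ((-16073 + (4 + 6)) - 704) - (116 - 102) = ((-16073 + 10) - 704) - 1*14 = (-16063 - 704) - 14 = -16767 - 14 = -16781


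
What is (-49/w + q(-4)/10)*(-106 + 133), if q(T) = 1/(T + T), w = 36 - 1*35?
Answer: -105867/80 ≈ -1323.3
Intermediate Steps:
w = 1 (w = 36 - 35 = 1)
q(T) = 1/(2*T)
(-49/w + q(-4)/10)*(-106 + 133) = (-49/1 + ((1/2)/(-4))/10)*(-106 + 133) = (-49*1 + ((1/2)*(-1/4))*(1/10))*27 = (-49 - 1/8*1/10)*27 = (-49 - 1/80)*27 = -3921/80*27 = -105867/80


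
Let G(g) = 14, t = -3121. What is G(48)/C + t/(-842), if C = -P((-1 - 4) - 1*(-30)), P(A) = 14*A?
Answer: 77183/21050 ≈ 3.6666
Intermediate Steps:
C = -350 (C = -14*((-1 - 4) - 1*(-30)) = -14*(-5 + 30) = -14*25 = -1*350 = -350)
G(48)/C + t/(-842) = 14/(-350) - 3121/(-842) = 14*(-1/350) - 3121*(-1/842) = -1/25 + 3121/842 = 77183/21050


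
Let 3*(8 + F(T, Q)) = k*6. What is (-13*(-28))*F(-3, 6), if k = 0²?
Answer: -2912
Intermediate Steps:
k = 0
F(T, Q) = -8 (F(T, Q) = -8 + (0*6)/3 = -8 + (⅓)*0 = -8 + 0 = -8)
(-13*(-28))*F(-3, 6) = -13*(-28)*(-8) = 364*(-8) = -2912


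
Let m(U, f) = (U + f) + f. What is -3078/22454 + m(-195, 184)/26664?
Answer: -39093625/299356728 ≈ -0.13059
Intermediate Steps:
m(U, f) = U + 2*f
-3078/22454 + m(-195, 184)/26664 = -3078/22454 + (-195 + 2*184)/26664 = -3078*1/22454 + (-195 + 368)*(1/26664) = -1539/11227 + 173*(1/26664) = -1539/11227 + 173/26664 = -39093625/299356728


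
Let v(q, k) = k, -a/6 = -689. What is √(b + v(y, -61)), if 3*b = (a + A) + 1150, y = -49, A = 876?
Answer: √17931/3 ≈ 44.636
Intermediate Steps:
a = 4134 (a = -6*(-689) = 4134)
b = 6160/3 (b = ((4134 + 876) + 1150)/3 = (5010 + 1150)/3 = (⅓)*6160 = 6160/3 ≈ 2053.3)
√(b + v(y, -61)) = √(6160/3 - 61) = √(5977/3) = √17931/3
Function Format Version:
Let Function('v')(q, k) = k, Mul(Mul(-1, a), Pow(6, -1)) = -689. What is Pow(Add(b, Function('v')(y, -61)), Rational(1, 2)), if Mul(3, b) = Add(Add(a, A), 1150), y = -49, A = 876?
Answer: Mul(Rational(1, 3), Pow(17931, Rational(1, 2))) ≈ 44.636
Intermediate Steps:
a = 4134 (a = Mul(-6, -689) = 4134)
b = Rational(6160, 3) (b = Mul(Rational(1, 3), Add(Add(4134, 876), 1150)) = Mul(Rational(1, 3), Add(5010, 1150)) = Mul(Rational(1, 3), 6160) = Rational(6160, 3) ≈ 2053.3)
Pow(Add(b, Function('v')(y, -61)), Rational(1, 2)) = Pow(Add(Rational(6160, 3), -61), Rational(1, 2)) = Pow(Rational(5977, 3), Rational(1, 2)) = Mul(Rational(1, 3), Pow(17931, Rational(1, 2)))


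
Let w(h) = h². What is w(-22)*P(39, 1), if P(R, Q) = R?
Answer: 18876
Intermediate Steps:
w(-22)*P(39, 1) = (-22)²*39 = 484*39 = 18876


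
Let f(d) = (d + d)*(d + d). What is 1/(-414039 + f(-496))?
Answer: 1/570025 ≈ 1.7543e-6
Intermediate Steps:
f(d) = 4*d² (f(d) = (2*d)*(2*d) = 4*d²)
1/(-414039 + f(-496)) = 1/(-414039 + 4*(-496)²) = 1/(-414039 + 4*246016) = 1/(-414039 + 984064) = 1/570025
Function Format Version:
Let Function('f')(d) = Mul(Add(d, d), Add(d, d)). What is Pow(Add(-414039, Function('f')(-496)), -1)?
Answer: Rational(1, 570025) ≈ 1.7543e-6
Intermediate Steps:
Function('f')(d) = Mul(4, Pow(d, 2)) (Function('f')(d) = Mul(Mul(2, d), Mul(2, d)) = Mul(4, Pow(d, 2)))
Pow(Add(-414039, Function('f')(-496)), -1) = Pow(Add(-414039, Mul(4, Pow(-496, 2))), -1) = Pow(Add(-414039, Mul(4, 246016)), -1) = Pow(Add(-414039, 984064), -1) = Pow(570025, -1) = Rational(1, 570025)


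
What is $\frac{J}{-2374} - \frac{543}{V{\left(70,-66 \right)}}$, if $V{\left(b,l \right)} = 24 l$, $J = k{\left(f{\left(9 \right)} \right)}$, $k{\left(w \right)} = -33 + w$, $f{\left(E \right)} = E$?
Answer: $\frac{221183}{626736} \approx 0.35291$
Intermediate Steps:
$J = -24$ ($J = -33 + 9 = -24$)
$\frac{J}{-2374} - \frac{543}{V{\left(70,-66 \right)}} = - \frac{24}{-2374} - \frac{543}{24 \left(-66\right)} = \left(-24\right) \left(- \frac{1}{2374}\right) - \frac{543}{-1584} = \frac{12}{1187} - - \frac{181}{528} = \frac{12}{1187} + \frac{181}{528} = \frac{221183}{626736}$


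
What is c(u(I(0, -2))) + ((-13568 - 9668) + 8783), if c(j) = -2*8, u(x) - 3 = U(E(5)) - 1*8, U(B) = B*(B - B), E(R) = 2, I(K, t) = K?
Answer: -14469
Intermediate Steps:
U(B) = 0 (U(B) = B*0 = 0)
u(x) = -5 (u(x) = 3 + (0 - 1*8) = 3 + (0 - 8) = 3 - 8 = -5)
c(j) = -16
c(u(I(0, -2))) + ((-13568 - 9668) + 8783) = -16 + ((-13568 - 9668) + 8783) = -16 + (-23236 + 8783) = -16 - 14453 = -14469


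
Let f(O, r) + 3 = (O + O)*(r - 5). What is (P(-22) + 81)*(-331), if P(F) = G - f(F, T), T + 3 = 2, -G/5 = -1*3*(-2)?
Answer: 69510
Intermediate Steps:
G = -30 (G = -5*(-1*3)*(-2) = -(-15)*(-2) = -5*6 = -30)
T = -1 (T = -3 + 2 = -1)
f(O, r) = -3 + 2*O*(-5 + r) (f(O, r) = -3 + (O + O)*(r - 5) = -3 + (2*O)*(-5 + r) = -3 + 2*O*(-5 + r))
P(F) = -27 + 12*F (P(F) = -30 - (-3 - 10*F + 2*F*(-1)) = -30 - (-3 - 10*F - 2*F) = -30 - (-3 - 12*F) = -30 + (3 + 12*F) = -27 + 12*F)
(P(-22) + 81)*(-331) = ((-27 + 12*(-22)) + 81)*(-331) = ((-27 - 264) + 81)*(-331) = (-291 + 81)*(-331) = -210*(-331) = 69510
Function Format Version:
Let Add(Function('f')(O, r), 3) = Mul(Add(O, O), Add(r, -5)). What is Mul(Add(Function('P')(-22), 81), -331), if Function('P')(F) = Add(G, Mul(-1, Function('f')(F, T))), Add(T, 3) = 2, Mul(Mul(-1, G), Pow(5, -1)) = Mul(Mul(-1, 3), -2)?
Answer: 69510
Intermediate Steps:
G = -30 (G = Mul(-5, Mul(Mul(-1, 3), -2)) = Mul(-5, Mul(-3, -2)) = Mul(-5, 6) = -30)
T = -1 (T = Add(-3, 2) = -1)
Function('f')(O, r) = Add(-3, Mul(2, O, Add(-5, r))) (Function('f')(O, r) = Add(-3, Mul(Add(O, O), Add(r, -5))) = Add(-3, Mul(Mul(2, O), Add(-5, r))) = Add(-3, Mul(2, O, Add(-5, r))))
Function('P')(F) = Add(-27, Mul(12, F)) (Function('P')(F) = Add(-30, Mul(-1, Add(-3, Mul(-10, F), Mul(2, F, -1)))) = Add(-30, Mul(-1, Add(-3, Mul(-10, F), Mul(-2, F)))) = Add(-30, Mul(-1, Add(-3, Mul(-12, F)))) = Add(-30, Add(3, Mul(12, F))) = Add(-27, Mul(12, F)))
Mul(Add(Function('P')(-22), 81), -331) = Mul(Add(Add(-27, Mul(12, -22)), 81), -331) = Mul(Add(Add(-27, -264), 81), -331) = Mul(Add(-291, 81), -331) = Mul(-210, -331) = 69510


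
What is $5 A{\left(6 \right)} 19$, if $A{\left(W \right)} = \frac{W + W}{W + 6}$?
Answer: $95$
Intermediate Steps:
$A{\left(W \right)} = \frac{2 W}{6 + W}$
$5 A{\left(6 \right)} 19 = 5 \cdot 2 \cdot 6 \frac{1}{6 + 6} \cdot 19 = 5 \cdot 2 \cdot 6 \cdot \frac{1}{12} \cdot 19 = 5 \cdot 1 \cdot 19 = 5 \cdot 19 = 95$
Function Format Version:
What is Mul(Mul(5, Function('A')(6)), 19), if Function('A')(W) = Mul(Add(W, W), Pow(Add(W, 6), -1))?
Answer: 95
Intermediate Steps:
Function('A')(W) = Mul(2, W, Pow(Add(6, W), -1)) (Function('A')(W) = Mul(Mul(2, W), Pow(Add(6, W), -1)) = Mul(2, W, Pow(Add(6, W), -1)))
Mul(Mul(5, Function('A')(6)), 19) = Mul(Mul(5, Mul(2, 6, Pow(Add(6, 6), -1))), 19) = Mul(Mul(5, Mul(2, 6, Pow(12, -1))), 19) = Mul(Mul(5, Mul(2, 6, Rational(1, 12))), 19) = Mul(Mul(5, 1), 19) = Mul(5, 19) = 95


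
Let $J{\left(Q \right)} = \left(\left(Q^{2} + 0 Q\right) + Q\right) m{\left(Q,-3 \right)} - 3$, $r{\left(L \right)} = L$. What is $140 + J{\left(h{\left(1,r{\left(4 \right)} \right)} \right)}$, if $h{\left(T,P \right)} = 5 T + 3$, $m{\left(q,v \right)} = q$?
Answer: $713$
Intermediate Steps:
$h{\left(T,P \right)} = 3 + 5 T$
$J{\left(Q \right)} = -3 + Q \left(Q + Q^{2}\right)$ ($J{\left(Q \right)} = \left(\left(Q^{2} + 0 Q\right) + Q\right) Q - 3 = \left(\left(Q^{2} + 0\right) + Q\right) Q - 3 = \left(Q^{2} + Q\right) Q - 3 = \left(Q + Q^{2}\right) Q - 3 = Q \left(Q + Q^{2}\right) - 3 = -3 + Q \left(Q + Q^{2}\right)$)
$140 + J{\left(h{\left(1,r{\left(4 \right)} \right)} \right)} = 140 + \left(-3 + \left(3 + 5 \cdot 1\right)^{2} + \left(3 + 5 \cdot 1\right)^{3}\right) = 140 + \left(-3 + \left(3 + 5\right)^{2} + \left(3 + 5\right)^{3}\right) = 140 + \left(-3 + 8^{2} + 8^{3}\right) = 140 + \left(-3 + 64 + 512\right) = 140 + 573 = 713$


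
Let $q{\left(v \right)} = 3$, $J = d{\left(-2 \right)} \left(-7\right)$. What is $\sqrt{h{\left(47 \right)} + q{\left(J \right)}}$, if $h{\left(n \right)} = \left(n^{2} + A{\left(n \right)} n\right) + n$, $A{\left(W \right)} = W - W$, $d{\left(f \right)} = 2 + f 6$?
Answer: $3 \sqrt{251} \approx 47.529$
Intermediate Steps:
$d{\left(f \right)} = 2 + 6 f$
$A{\left(W \right)} = 0$
$J = 70$ ($J = \left(2 + 6 \left(-2\right)\right) \left(-7\right) = \left(2 - 12\right) \left(-7\right) = \left(-10\right) \left(-7\right) = 70$)
$h{\left(n \right)} = n + n^{2}$ ($h{\left(n \right)} = \left(n^{2} + 0 n\right) + n = \left(n^{2} + 0\right) + n = n^{2} + n = n + n^{2}$)
$\sqrt{h{\left(47 \right)} + q{\left(J \right)}} = \sqrt{47 \left(1 + 47\right) + 3} = \sqrt{47 \cdot 48 + 3} = \sqrt{2256 + 3} = \sqrt{2259} = 3 \sqrt{251}$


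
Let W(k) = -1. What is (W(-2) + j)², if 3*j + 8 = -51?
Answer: 3844/9 ≈ 427.11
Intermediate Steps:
j = -59/3 (j = -8/3 + (⅓)*(-51) = -8/3 - 17 = -59/3 ≈ -19.667)
(W(-2) + j)² = (-1 - 59/3)² = (-62/3)² = 3844/9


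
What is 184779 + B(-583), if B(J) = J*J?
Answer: 524668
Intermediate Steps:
B(J) = J²
184779 + B(-583) = 184779 + (-583)² = 184779 + 339889 = 524668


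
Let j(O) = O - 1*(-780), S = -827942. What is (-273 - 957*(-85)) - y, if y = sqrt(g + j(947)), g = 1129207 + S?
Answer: 81072 - 4*sqrt(18937) ≈ 80522.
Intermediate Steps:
j(O) = 780 + O (j(O) = O + 780 = 780 + O)
g = 301265 (g = 1129207 - 827942 = 301265)
y = 4*sqrt(18937) (y = sqrt(301265 + (780 + 947)) = sqrt(301265 + 1727) = sqrt(302992) = 4*sqrt(18937) ≈ 550.45)
(-273 - 957*(-85)) - y = (-273 - 957*(-85)) - 4*sqrt(18937) = (-273 + 81345) - 4*sqrt(18937) = 81072 - 4*sqrt(18937)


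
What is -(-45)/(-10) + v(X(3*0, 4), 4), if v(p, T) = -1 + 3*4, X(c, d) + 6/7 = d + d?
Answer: 13/2 ≈ 6.5000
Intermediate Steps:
X(c, d) = -6/7 + 2*d (X(c, d) = -6/7 + (d + d) = -6/7 + 2*d)
v(p, T) = 11 (v(p, T) = -1 + 12 = 11)
-(-45)/(-10) + v(X(3*0, 4), 4) = -(-45)/(-10) + 11 = -(-45)*(-1)/10 + 11 = -9*½ + 11 = -9/2 + 11 = 13/2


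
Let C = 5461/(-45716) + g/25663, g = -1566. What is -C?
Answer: 19248809/106655428 ≈ 0.18048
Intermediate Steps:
C = -19248809/106655428 (C = 5461/(-45716) - 1566/25663 = 5461*(-1/45716) - 1566*1/25663 = -5461/45716 - 1566/25663 = -19248809/106655428 ≈ -0.18048)
-C = -1*(-19248809/106655428) = 19248809/106655428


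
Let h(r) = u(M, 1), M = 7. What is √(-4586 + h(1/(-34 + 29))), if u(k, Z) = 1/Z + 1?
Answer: 2*I*√1146 ≈ 67.705*I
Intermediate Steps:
u(k, Z) = 1 + 1/Z
h(r) = 2 (h(r) = (1 + 1)/1 = 1*2 = 2)
√(-4586 + h(1/(-34 + 29))) = √(-4586 + 2) = √(-4584) = 2*I*√1146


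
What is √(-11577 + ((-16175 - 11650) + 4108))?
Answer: I*√35294 ≈ 187.87*I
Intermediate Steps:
√(-11577 + ((-16175 - 11650) + 4108)) = √(-11577 + (-27825 + 4108)) = √(-11577 - 23717) = √(-35294) = I*√35294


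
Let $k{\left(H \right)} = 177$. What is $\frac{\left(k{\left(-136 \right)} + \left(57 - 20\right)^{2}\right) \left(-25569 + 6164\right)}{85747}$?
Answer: $- \frac{30000130}{85747} \approx -349.87$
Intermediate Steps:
$\frac{\left(k{\left(-136 \right)} + \left(57 - 20\right)^{2}\right) \left(-25569 + 6164\right)}{85747} = \frac{\left(177 + \left(57 - 20\right)^{2}\right) \left(-25569 + 6164\right)}{85747} = \left(177 + 37^{2}\right) \left(-19405\right) \frac{1}{85747} = \left(177 + 1369\right) \left(-19405\right) \frac{1}{85747} = 1546 \left(-19405\right) \frac{1}{85747} = \left(-30000130\right) \frac{1}{85747} = - \frac{30000130}{85747}$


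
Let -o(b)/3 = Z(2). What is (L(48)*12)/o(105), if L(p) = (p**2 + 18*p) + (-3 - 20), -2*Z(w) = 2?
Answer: 12580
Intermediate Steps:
Z(w) = -1 (Z(w) = -1/2*2 = -1)
o(b) = 3 (o(b) = -3*(-1) = 3)
L(p) = -23 + p**2 + 18*p (L(p) = (p**2 + 18*p) - 23 = -23 + p**2 + 18*p)
(L(48)*12)/o(105) = ((-23 + 48**2 + 18*48)*12)/3 = ((-23 + 2304 + 864)*12)*(1/3) = (3145*12)*(1/3) = 37740*(1/3) = 12580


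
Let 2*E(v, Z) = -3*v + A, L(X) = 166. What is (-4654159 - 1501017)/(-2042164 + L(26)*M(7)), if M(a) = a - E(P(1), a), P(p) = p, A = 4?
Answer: 6155176/2041085 ≈ 3.0156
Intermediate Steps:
E(v, Z) = 2 - 3*v/2 (E(v, Z) = (-3*v + 4)/2 = (4 - 3*v)/2 = 2 - 3*v/2)
M(a) = -1/2 + a (M(a) = a - (2 - 3/2*1) = a - (2 - 3/2) = a - 1*1/2 = a - 1/2 = -1/2 + a)
(-4654159 - 1501017)/(-2042164 + L(26)*M(7)) = (-4654159 - 1501017)/(-2042164 + 166*(-1/2 + 7)) = -6155176/(-2042164 + 166*(13/2)) = -6155176/(-2042164 + 1079) = -6155176/(-2041085) = -6155176*(-1/2041085) = 6155176/2041085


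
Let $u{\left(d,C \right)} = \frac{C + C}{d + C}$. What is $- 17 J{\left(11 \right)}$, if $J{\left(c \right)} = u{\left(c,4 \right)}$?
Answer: $- \frac{136}{15} \approx -9.0667$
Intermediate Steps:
$u{\left(d,C \right)} = \frac{2 C}{C + d}$
$J{\left(c \right)} = \frac{8}{4 + c}$ ($J{\left(c \right)} = 2 \cdot 4 \frac{1}{4 + c} = \frac{8}{4 + c}$)
$- 17 J{\left(11 \right)} = - 17 \frac{8}{4 + 11} = - 17 \cdot \frac{8}{15} = - 17 \cdot 8 \cdot \frac{1}{15} = \left(-17\right) \frac{8}{15} = - \frac{136}{15}$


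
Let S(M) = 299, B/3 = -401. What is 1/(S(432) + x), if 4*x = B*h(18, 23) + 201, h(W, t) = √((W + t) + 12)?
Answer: -1397/18687617 - 1203*√53/18687617 ≈ -0.00054341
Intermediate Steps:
B = -1203 (B = 3*(-401) = -1203)
h(W, t) = √(12 + W + t)
x = 201/4 - 1203*√53/4 (x = (-1203*√(12 + 18 + 23) + 201)/4 = (-1203*√53 + 201)/4 = (201 - 1203*√53)/4 = 201/4 - 1203*√53/4 ≈ -2139.2)
1/(S(432) + x) = 1/(299 + (201/4 - 1203*√53/4)) = 1/(1397/4 - 1203*√53/4)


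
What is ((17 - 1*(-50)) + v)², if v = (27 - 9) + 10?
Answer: 9025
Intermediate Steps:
v = 28 (v = 18 + 10 = 28)
((17 - 1*(-50)) + v)² = ((17 - 1*(-50)) + 28)² = ((17 + 50) + 28)² = (67 + 28)² = 95² = 9025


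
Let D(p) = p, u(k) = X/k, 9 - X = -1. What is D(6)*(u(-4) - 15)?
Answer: -105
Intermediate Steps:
X = 10 (X = 9 - 1*(-1) = 9 + 1 = 10)
u(k) = 10/k
D(6)*(u(-4) - 15) = 6*(10/(-4) - 15) = 6*(10*(-¼) - 15) = 6*(-5/2 - 15) = 6*(-35/2) = -105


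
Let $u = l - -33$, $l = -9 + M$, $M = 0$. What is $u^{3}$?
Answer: $13824$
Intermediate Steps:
$l = -9$ ($l = -9 + 0 = -9$)
$u = 24$ ($u = -9 - -33 = -9 + 33 = 24$)
$u^{3} = 24^{3} = 13824$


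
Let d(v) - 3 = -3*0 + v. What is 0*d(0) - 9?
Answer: -9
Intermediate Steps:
d(v) = 3 + v (d(v) = 3 + (-3*0 + v) = 3 + (0 + v) = 3 + v)
0*d(0) - 9 = 0*(3 + 0) - 9 = 0*3 - 9 = 0 - 9 = -9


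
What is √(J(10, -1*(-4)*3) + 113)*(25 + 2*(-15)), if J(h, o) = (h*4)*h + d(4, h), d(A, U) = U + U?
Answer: -5*√533 ≈ -115.43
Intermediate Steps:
d(A, U) = 2*U
J(h, o) = 2*h + 4*h² (J(h, o) = (h*4)*h + 2*h = (4*h)*h + 2*h = 4*h² + 2*h = 2*h + 4*h²)
√(J(10, -1*(-4)*3) + 113)*(25 + 2*(-15)) = √(2*10*(1 + 2*10) + 113)*(25 + 2*(-15)) = √(2*10*(1 + 20) + 113)*(25 - 30) = √(2*10*21 + 113)*(-5) = √(420 + 113)*(-5) = √533*(-5) = -5*√533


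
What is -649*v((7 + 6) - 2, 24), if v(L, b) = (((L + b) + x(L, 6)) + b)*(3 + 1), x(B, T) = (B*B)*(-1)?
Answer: 160952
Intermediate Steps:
x(B, T) = -B² (x(B, T) = B²*(-1) = -B²)
v(L, b) = -4*L² + 4*L + 8*b (v(L, b) = (((L + b) - L²) + b)*(3 + 1) = ((L + b - L²) + b)*4 = (L - L² + 2*b)*4 = -4*L² + 4*L + 8*b)
-649*v((7 + 6) - 2, 24) = -649*(-4*((7 + 6) - 2)² + 4*((7 + 6) - 2) + 8*24) = -649*(-4*(13 - 2)² + 4*(13 - 2) + 192) = -649*(-4*11² + 4*11 + 192) = -649*(-4*121 + 44 + 192) = -649*(-484 + 44 + 192) = -649*(-248) = 160952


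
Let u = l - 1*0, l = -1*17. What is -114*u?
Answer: 1938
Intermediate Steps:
l = -17
u = -17 (u = -17 - 1*0 = -17 + 0 = -17)
-114*u = -114*(-17) = 1938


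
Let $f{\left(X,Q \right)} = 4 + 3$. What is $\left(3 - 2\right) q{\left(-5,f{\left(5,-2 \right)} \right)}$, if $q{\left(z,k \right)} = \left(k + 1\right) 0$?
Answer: $0$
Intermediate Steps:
$f{\left(X,Q \right)} = 7$
$q{\left(z,k \right)} = 0$ ($q{\left(z,k \right)} = \left(1 + k\right) 0 = 0$)
$\left(3 - 2\right) q{\left(-5,f{\left(5,-2 \right)} \right)} = \left(3 - 2\right) 0 = 1 \cdot 0 = 0$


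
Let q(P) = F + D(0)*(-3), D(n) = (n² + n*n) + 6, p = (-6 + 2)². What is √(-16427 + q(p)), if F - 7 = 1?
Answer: I*√16437 ≈ 128.21*I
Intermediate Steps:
F = 8 (F = 7 + 1 = 8)
p = 16 (p = (-4)² = 16)
D(n) = 6 + 2*n² (D(n) = (n² + n²) + 6 = 2*n² + 6 = 6 + 2*n²)
q(P) = -10 (q(P) = 8 + (6 + 2*0²)*(-3) = 8 + (6 + 2*0)*(-3) = 8 + (6 + 0)*(-3) = 8 + 6*(-3) = 8 - 18 = -10)
√(-16427 + q(p)) = √(-16427 - 10) = √(-16437) = I*√16437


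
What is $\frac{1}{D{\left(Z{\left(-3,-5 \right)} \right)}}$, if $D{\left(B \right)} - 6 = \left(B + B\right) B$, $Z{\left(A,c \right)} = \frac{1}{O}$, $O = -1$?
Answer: $\frac{1}{8} \approx 0.125$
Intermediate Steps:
$Z{\left(A,c \right)} = -1$ ($Z{\left(A,c \right)} = \frac{1}{-1} = -1$)
$D{\left(B \right)} = 6 + 2 B^{2}$ ($D{\left(B \right)} = 6 + \left(B + B\right) B = 6 + 2 B B = 6 + 2 B^{2}$)
$\frac{1}{D{\left(Z{\left(-3,-5 \right)} \right)}} = \frac{1}{6 + 2 \left(-1\right)^{2}} = \frac{1}{6 + 2 \cdot 1} = \frac{1}{6 + 2} = \frac{1}{8}$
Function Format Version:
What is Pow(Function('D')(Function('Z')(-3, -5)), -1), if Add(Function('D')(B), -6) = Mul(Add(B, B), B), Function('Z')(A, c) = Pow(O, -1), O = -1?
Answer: Rational(1, 8) ≈ 0.12500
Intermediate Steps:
Function('Z')(A, c) = -1 (Function('Z')(A, c) = Pow(-1, -1) = -1)
Function('D')(B) = Add(6, Mul(2, Pow(B, 2))) (Function('D')(B) = Add(6, Mul(Add(B, B), B)) = Add(6, Mul(Mul(2, B), B)) = Add(6, Mul(2, Pow(B, 2))))
Pow(Function('D')(Function('Z')(-3, -5)), -1) = Pow(Add(6, Mul(2, Pow(-1, 2))), -1) = Pow(Add(6, Mul(2, 1)), -1) = Pow(Add(6, 2), -1) = Pow(8, -1) = Rational(1, 8)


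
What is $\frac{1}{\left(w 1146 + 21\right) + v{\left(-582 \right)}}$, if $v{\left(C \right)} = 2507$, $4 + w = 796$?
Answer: $\frac{1}{910160} \approx 1.0987 \cdot 10^{-6}$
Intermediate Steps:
$w = 792$ ($w = -4 + 796 = 792$)
$\frac{1}{\left(w 1146 + 21\right) + v{\left(-582 \right)}} = \frac{1}{\left(792 \cdot 1146 + 21\right) + 2507} = \frac{1}{\left(907632 + 21\right) + 2507} = \frac{1}{907653 + 2507} = \frac{1}{910160}$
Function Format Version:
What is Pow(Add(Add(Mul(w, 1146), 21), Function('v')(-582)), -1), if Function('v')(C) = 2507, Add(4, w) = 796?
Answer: Rational(1, 910160) ≈ 1.0987e-6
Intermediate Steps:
w = 792 (w = Add(-4, 796) = 792)
Pow(Add(Add(Mul(w, 1146), 21), Function('v')(-582)), -1) = Pow(Add(Add(Mul(792, 1146), 21), 2507), -1) = Pow(Add(Add(907632, 21), 2507), -1) = Pow(Add(907653, 2507), -1) = Pow(910160, -1) = Rational(1, 910160)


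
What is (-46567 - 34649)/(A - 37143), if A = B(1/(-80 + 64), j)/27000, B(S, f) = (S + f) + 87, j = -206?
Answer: 2339020800/1069718527 ≈ 2.1866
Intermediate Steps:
B(S, f) = 87 + S + f
A = -127/28800 (A = (87 + 1/(-80 + 64) - 206)/27000 = (87 + 1/(-16) - 206)*(1/27000) = (87 - 1/16 - 206)*(1/27000) = -1905/16*1/27000 = -127/28800 ≈ -0.0044097)
(-46567 - 34649)/(A - 37143) = (-46567 - 34649)/(-127/28800 - 37143) = -81216/(-1069718527/28800) = -81216*(-28800/1069718527) = 2339020800/1069718527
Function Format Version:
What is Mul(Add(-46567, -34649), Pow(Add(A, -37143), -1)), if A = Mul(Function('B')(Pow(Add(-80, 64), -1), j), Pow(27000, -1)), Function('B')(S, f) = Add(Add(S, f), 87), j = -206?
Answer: Rational(2339020800, 1069718527) ≈ 2.1866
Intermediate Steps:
Function('B')(S, f) = Add(87, S, f)
A = Rational(-127, 28800) (A = Mul(Add(87, Pow(Add(-80, 64), -1), -206), Pow(27000, -1)) = Mul(Add(87, Pow(-16, -1), -206), Rational(1, 27000)) = Mul(Add(87, Rational(-1, 16), -206), Rational(1, 27000)) = Mul(Rational(-1905, 16), Rational(1, 27000)) = Rational(-127, 28800) ≈ -0.0044097)
Mul(Add(-46567, -34649), Pow(Add(A, -37143), -1)) = Mul(Add(-46567, -34649), Pow(Add(Rational(-127, 28800), -37143), -1)) = Mul(-81216, Pow(Rational(-1069718527, 28800), -1)) = Mul(-81216, Rational(-28800, 1069718527)) = Rational(2339020800, 1069718527)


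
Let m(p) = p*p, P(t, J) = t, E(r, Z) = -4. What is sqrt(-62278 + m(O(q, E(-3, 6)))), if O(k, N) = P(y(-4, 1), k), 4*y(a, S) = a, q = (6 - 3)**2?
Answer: I*sqrt(62277) ≈ 249.55*I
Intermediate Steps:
q = 9 (q = 3**2 = 9)
y(a, S) = a/4
O(k, N) = -1 (O(k, N) = (1/4)*(-4) = -1)
m(p) = p**2
sqrt(-62278 + m(O(q, E(-3, 6)))) = sqrt(-62278 + (-1)**2) = sqrt(-62278 + 1) = sqrt(-62277) = I*sqrt(62277)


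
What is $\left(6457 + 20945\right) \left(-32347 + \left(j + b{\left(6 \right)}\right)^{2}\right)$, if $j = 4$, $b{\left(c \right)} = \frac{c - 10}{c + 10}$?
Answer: $- \frac{7087897227}{8} \approx -8.8599 \cdot 10^{8}$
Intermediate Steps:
$b{\left(c \right)} = \frac{-10 + c}{10 + c}$
$\left(6457 + 20945\right) \left(-32347 + \left(j + b{\left(6 \right)}\right)^{2}\right) = \left(6457 + 20945\right) \left(-32347 + \left(4 + \frac{-10 + 6}{10 + 6}\right)^{2}\right) = 27402 \left(-32347 + \left(4 + \frac{1}{16} \left(-4\right)\right)^{2}\right) = 27402 \left(-32347 + \left(4 - \frac{1}{4}\right)^{2}\right) = 27402 \left(-32347 + \left(\frac{15}{4}\right)^{2}\right) = 27402 \left(-32347 + \frac{225}{16}\right) = 27402 \left(- \frac{517327}{16}\right) = - \frac{7087897227}{8}$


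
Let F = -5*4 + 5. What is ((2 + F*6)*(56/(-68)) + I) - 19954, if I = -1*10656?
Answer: -519138/17 ≈ -30538.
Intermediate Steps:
F = -15 (F = -20 + 5 = -15)
I = -10656
((2 + F*6)*(56/(-68)) + I) - 19954 = ((2 - 15*6)*(56/(-68)) - 10656) - 19954 = ((2 - 90)*(56*(-1/68)) - 10656) - 19954 = (-88*(-14/17) - 10656) - 19954 = (1232/17 - 10656) - 19954 = -179920/17 - 19954 = -519138/17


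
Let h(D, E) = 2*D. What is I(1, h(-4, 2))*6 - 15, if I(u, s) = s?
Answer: -63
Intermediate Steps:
I(1, h(-4, 2))*6 - 15 = (2*(-4))*6 - 15 = -8*6 - 15 = -48 - 15 = -63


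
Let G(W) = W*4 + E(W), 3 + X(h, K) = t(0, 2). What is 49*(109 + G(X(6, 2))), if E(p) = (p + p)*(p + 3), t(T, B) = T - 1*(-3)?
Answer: 5341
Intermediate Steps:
t(T, B) = 3 + T (t(T, B) = T + 3 = 3 + T)
E(p) = 2*p*(3 + p) (E(p) = (2*p)*(3 + p) = 2*p*(3 + p))
X(h, K) = 0 (X(h, K) = -3 + (3 + 0) = -3 + 3 = 0)
G(W) = 4*W + 2*W*(3 + W) (G(W) = W*4 + 2*W*(3 + W) = 4*W + 2*W*(3 + W))
49*(109 + G(X(6, 2))) = 49*(109 + 2*0*(5 + 0)) = 49*(109 + 2*0*5) = 49*(109 + 0) = 49*109 = 5341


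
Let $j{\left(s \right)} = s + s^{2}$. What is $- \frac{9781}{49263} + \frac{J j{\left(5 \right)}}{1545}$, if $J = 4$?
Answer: $- \frac{613339}{5074089} \approx -0.12088$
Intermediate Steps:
$- \frac{9781}{49263} + \frac{J j{\left(5 \right)}}{1545} = - \frac{9781}{49263} + \frac{4 \cdot 5 \left(1 + 5\right)}{1545} = \left(-9781\right) \frac{1}{49263} + 4 \cdot 5 \cdot 6 \cdot \frac{1}{1545} = - \frac{9781}{49263} + 4 \cdot 30 \cdot \frac{1}{1545} = - \frac{9781}{49263} + 120 \cdot \frac{1}{1545} = - \frac{9781}{49263} + \frac{8}{103} = - \frac{613339}{5074089}$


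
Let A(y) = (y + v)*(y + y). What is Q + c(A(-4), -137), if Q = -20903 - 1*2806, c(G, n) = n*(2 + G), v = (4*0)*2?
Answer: -28367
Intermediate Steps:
v = 0 (v = 0*2 = 0)
A(y) = 2*y**2 (A(y) = (y + 0)*(y + y) = y*(2*y) = 2*y**2)
Q = -23709 (Q = -20903 - 2806 = -23709)
Q + c(A(-4), -137) = -23709 - 137*(2 + 2*(-4)**2) = -23709 - 137*(2 + 2*16) = -23709 - 137*(2 + 32) = -23709 - 137*34 = -23709 - 4658 = -28367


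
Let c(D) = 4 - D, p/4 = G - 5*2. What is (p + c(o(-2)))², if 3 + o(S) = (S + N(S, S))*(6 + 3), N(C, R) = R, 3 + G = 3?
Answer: 9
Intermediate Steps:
G = 0 (G = -3 + 3 = 0)
o(S) = -3 + 18*S (o(S) = -3 + (S + S)*(6 + 3) = -3 + (2*S)*9 = -3 + 18*S)
p = -40 (p = 4*(0 - 5*2) = 4*(0 - 10) = 4*(-10) = -40)
(p + c(o(-2)))² = (-40 + (4 - (-3 + 18*(-2))))² = (-40 + (4 - (-3 - 36)))² = (-40 + (4 - 1*(-39)))² = (-40 + (4 + 39))² = (-40 + 43)² = 3² = 9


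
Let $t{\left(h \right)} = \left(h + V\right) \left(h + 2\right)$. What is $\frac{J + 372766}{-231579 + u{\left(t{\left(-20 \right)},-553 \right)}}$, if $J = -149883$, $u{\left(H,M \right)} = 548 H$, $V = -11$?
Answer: $\frac{222883}{74205} \approx 3.0036$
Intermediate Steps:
$t{\left(h \right)} = \left(-11 + h\right) \left(2 + h\right)$ ($t{\left(h \right)} = \left(h - 11\right) \left(h + 2\right) = \left(-11 + h\right) \left(2 + h\right)$)
$\frac{J + 372766}{-231579 + u{\left(t{\left(-20 \right)},-553 \right)}} = \frac{-149883 + 372766}{-231579 + 548 \left(-22 + \left(-20\right)^{2} - -180\right)} = \frac{222883}{-231579 + 548 \left(-22 + 400 + 180\right)} = \frac{222883}{-231579 + 548 \cdot 558} = \frac{222883}{-231579 + 305784} = \frac{222883}{74205}$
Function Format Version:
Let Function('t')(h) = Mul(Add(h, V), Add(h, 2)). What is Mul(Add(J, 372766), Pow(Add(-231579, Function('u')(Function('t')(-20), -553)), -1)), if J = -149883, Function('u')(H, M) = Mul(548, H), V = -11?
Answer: Rational(222883, 74205) ≈ 3.0036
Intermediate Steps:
Function('t')(h) = Mul(Add(-11, h), Add(2, h)) (Function('t')(h) = Mul(Add(h, -11), Add(h, 2)) = Mul(Add(-11, h), Add(2, h)))
Mul(Add(J, 372766), Pow(Add(-231579, Function('u')(Function('t')(-20), -553)), -1)) = Mul(Add(-149883, 372766), Pow(Add(-231579, Mul(548, Add(-22, Pow(-20, 2), Mul(-9, -20)))), -1)) = Mul(222883, Pow(Add(-231579, Mul(548, Add(-22, 400, 180))), -1)) = Mul(222883, Pow(Add(-231579, Mul(548, 558)), -1)) = Mul(222883, Pow(Add(-231579, 305784), -1)) = Mul(222883, Pow(74205, -1)) = Mul(222883, Rational(1, 74205)) = Rational(222883, 74205)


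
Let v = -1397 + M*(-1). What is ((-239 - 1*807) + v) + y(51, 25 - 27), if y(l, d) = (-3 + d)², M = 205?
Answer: -2623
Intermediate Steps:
v = -1602 (v = -1397 + 205*(-1) = -1397 - 205 = -1602)
((-239 - 1*807) + v) + y(51, 25 - 27) = ((-239 - 1*807) - 1602) + (-3 + (25 - 27))² = ((-239 - 807) - 1602) + (-3 - 2)² = (-1046 - 1602) + (-5)² = -2648 + 25 = -2623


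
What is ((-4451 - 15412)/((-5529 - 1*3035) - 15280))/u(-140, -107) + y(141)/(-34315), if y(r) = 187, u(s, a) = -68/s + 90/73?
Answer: 573968778409/1197582107420 ≈ 0.47927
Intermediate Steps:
u(s, a) = 90/73 - 68/s (u(s, a) = -68/s + 90*(1/73) = -68/s + 90/73 = 90/73 - 68/s)
((-4451 - 15412)/((-5529 - 1*3035) - 15280))/u(-140, -107) + y(141)/(-34315) = ((-4451 - 15412)/((-5529 - 1*3035) - 15280))/(90/73 - 68/(-140)) + 187/(-34315) = (-19863/((-5529 - 3035) - 15280))/(90/73 - 68*(-1/140)) + 187*(-1/34315) = (-19863/(-8564 - 15280))/(90/73 + 17/35) - 187/34315 = (-19863/(-23844))/(4391/2555) - 187/34315 = -19863*(-1/23844)*(2555/4391) - 187/34315 = (6621/7948)*(2555/4391) - 187/34315 = 16916655/34899668 - 187/34315 = 573968778409/1197582107420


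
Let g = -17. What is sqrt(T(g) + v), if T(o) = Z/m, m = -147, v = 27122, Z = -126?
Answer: 2*sqrt(332255)/7 ≈ 164.69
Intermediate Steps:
T(o) = 6/7 (T(o) = -126/(-147) = -126*(-1/147) = 6/7)
sqrt(T(g) + v) = sqrt(6/7 + 27122) = sqrt(189860/7) = 2*sqrt(332255)/7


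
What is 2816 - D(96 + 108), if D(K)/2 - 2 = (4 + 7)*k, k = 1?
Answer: 2790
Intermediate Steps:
D(K) = 26 (D(K) = 4 + 2*((4 + 7)*1) = 4 + 2*(11*1) = 4 + 2*11 = 4 + 22 = 26)
2816 - D(96 + 108) = 2816 - 1*26 = 2816 - 26 = 2790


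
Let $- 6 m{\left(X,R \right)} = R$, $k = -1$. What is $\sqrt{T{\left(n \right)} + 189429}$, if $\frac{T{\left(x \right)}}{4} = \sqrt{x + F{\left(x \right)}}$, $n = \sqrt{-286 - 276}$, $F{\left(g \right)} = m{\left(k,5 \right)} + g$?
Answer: $\frac{\sqrt{1704861 + 6 \sqrt{6} \sqrt{-5 + 12 i \sqrt{562}}}}{3} \approx 435.26 + 0.02257 i$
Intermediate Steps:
$m{\left(X,R \right)} = - \frac{R}{6}$
$F{\left(g \right)} = - \frac{5}{6} + g$ ($F{\left(g \right)} = \left(- \frac{1}{6}\right) 5 + g = - \frac{5}{6} + g$)
$n = i \sqrt{562}$ ($n = \sqrt{-562} = i \sqrt{562} \approx 23.707 i$)
$T{\left(x \right)} = 4 \sqrt{- \frac{5}{6} + 2 x}$ ($T{\left(x \right)} = 4 \sqrt{x + \left(- \frac{5}{6} + x\right)} = 4 \sqrt{- \frac{5}{6} + 2 x}$)
$\sqrt{T{\left(n \right)} + 189429} = \sqrt{\frac{2 \sqrt{-30 + 72 i \sqrt{562}}}{3} + 189429} = \sqrt{189429 + \frac{2 \sqrt{-30 + 72 i \sqrt{562}}}{3}}$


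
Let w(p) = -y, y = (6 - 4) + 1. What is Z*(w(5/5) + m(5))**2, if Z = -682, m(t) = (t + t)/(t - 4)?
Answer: -33418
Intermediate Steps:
m(t) = 2*t/(-4 + t) (m(t) = (2*t)/(-4 + t) = 2*t/(-4 + t))
y = 3 (y = 2 + 1 = 3)
w(p) = -3 (w(p) = -1*3 = -3)
Z*(w(5/5) + m(5))**2 = -682*(-3 + 2*5/(-4 + 5))**2 = -682*(-3 + 2*5/1)**2 = -682*(-3 + 2*5*1)**2 = -682*(-3 + 10)**2 = -682*7**2 = -682*49 = -33418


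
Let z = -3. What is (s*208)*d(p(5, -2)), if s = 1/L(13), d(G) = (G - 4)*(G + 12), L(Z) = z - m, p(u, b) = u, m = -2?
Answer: -3536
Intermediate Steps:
L(Z) = -1 (L(Z) = -3 - 1*(-2) = -3 + 2 = -1)
d(G) = (-4 + G)*(12 + G)
s = -1 (s = 1/(-1) = -1)
(s*208)*d(p(5, -2)) = (-1*208)*(-48 + 5² + 8*5) = -208*(-48 + 25 + 40) = -208*17 = -3536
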